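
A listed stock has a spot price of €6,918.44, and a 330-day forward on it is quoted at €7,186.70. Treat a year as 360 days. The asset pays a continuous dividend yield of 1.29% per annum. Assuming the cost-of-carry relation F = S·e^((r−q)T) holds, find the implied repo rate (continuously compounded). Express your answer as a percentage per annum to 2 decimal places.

5.44%

From F = S·e^((r−q)T): (r − q) = ln(F/S)/T
ln(7186.70/6918.44) = ln(1.038775) = 0.038042
(r − q) = 0.038042 / (330/360) = 0.041500
r = ln(F/S)/T + q = 0.041500 + 0.0129 = 0.054400
r = 5.44%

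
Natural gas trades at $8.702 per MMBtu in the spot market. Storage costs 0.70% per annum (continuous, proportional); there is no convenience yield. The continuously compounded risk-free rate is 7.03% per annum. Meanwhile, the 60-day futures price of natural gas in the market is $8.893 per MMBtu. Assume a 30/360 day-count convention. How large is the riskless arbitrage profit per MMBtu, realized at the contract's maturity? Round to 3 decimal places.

$0.078 per MMBtu

Fair futures: F* = S·e^(carry·T), with carry = (r + u) = 0.0703 + 0.0070 = 0.0773
F* = 8.702 · e^(0.0773 × 60/360) = 8.702 · e^0.012883 = 8.702 × 1.012966 = $8.8148
Market $8.893 > fair $8.8148: forward overpriced → cash-and-carry (buy spot, short the forward).
At maturity, profit = |F_mkt − F*| = |8.893 − 8.8148| = $0.078 per MMBtu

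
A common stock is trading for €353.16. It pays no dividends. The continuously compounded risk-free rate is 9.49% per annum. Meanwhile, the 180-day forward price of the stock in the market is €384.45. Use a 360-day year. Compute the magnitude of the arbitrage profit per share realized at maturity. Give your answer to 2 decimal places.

Fair forward: F* = S·e^(carry·T), with carry = r = 0.0949
F* = 353.16 · e^(0.0949 × 180/360) = 353.16 · e^0.047450 = 353.16 × 1.048594 = €370.3215
Market €384.45 > fair €370.3215: forward overpriced → cash-and-carry (buy spot, short the forward).
At maturity, profit = |F_mkt − F*| = |384.45 − 370.3215| = €14.13 per share

€14.13 per share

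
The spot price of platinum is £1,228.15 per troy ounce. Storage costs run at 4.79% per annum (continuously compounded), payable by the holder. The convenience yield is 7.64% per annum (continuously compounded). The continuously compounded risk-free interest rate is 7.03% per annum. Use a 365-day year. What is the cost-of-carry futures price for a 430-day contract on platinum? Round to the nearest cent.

Net carry = r + u − y = 0.0703 + 0.0479 − 0.0764 = 0.0418
F = S·e^((r+u−y)T) = 1228.15 · e^(0.0418 × 430/365) = 1228.15 · e^0.04924384
= 1228.15 × 1.05047647 = £1,290.14 per troy ounce

£1,290.14 per troy ounce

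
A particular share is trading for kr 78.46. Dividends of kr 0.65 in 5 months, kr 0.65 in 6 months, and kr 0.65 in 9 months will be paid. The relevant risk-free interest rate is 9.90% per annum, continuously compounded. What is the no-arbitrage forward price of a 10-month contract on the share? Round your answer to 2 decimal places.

kr 83.20

PV(dividends) I = 0.65·e^(−0.0990·5/12) + 0.65·e^(−0.0990·6/12) + 0.65·e^(−0.0990·9/12)
I = 0.6237 + 0.6186 + 0.6035 = 1.8458
F = (S − I)·e^(rT) = (78.46 − 1.8458) · e^(0.0990·10/12)
= 76.6142 · e^0.082500 = 76.6142 × 1.085999 = kr 83.20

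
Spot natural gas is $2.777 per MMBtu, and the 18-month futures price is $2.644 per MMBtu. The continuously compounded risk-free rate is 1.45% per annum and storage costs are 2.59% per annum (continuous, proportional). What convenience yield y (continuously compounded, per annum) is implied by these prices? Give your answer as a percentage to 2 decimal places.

F = S·e^((r+u−y)T) ⇒ (r+u−y) = ln(F/S)/T
ln(2.644/2.777) = -0.049078; /T ⇒ -0.032719
y = r + u − ln(F/S)/T = 0.0145 + 0.0259 + 0.032719 = 0.073119
y = 7.31%

7.31%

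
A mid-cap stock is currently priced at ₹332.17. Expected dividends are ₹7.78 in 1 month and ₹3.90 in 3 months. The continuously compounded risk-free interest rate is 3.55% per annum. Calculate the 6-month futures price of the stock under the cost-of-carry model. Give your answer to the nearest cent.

₹326.29

PV(dividends) I = 7.78·e^(−0.0355·1/12) + 3.90·e^(−0.0355·3/12)
I = 7.7570 + 3.8655 = 11.6225
F = (S − I)·e^(rT) = (332.17 − 11.6225) · e^(0.0355·6/12)
= 320.5475 · e^0.017750 = 320.5475 × 1.017908 = ₹326.29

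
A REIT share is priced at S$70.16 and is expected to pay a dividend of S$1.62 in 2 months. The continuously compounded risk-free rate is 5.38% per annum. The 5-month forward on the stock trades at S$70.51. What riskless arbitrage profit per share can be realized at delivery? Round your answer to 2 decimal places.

PV(dividends) I = 1.62·e^(−0.0538·2/12) = 1.6055
Fair forward F* = (S − I)·e^(rT) = (70.16 − 1.6055)·e^0.022417 = 68.5545 × 1.022670 = 70.1086
Market S$70.51 > fair 70.1086: forward overpriced → cash-and-carry (borrow at r, buy the stock and collect the dividends, short the forward).
Profit at T = |F_mkt − F*| = |70.51 − 70.1086| = S$0.40 per share

S$0.40 per share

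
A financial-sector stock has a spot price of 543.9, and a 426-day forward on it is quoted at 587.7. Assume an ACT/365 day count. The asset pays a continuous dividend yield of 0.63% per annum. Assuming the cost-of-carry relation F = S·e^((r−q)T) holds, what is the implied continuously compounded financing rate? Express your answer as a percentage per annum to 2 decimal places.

From F = S·e^((r−q)T): (r − q) = ln(F/S)/T
ln(587.7/543.9) = ln(1.080530) = 0.077452
(r − q) = 0.077452 / (426/365) = 0.066361
r = ln(F/S)/T + q = 0.066361 + 0.0063 = 0.072661
r = 7.27%

7.27%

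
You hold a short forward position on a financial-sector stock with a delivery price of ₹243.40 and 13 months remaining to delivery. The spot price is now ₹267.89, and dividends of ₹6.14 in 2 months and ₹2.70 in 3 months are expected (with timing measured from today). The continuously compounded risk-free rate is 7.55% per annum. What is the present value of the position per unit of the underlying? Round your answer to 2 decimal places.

-₹34.89

PV(remaining dividends) I = 6.14·e^(−0.0755·2/12) + 2.70·e^(−0.0755·3/12) = 8.7127
Current forward F = (S − I)·e^(rT) = (267.89 − 8.7127)·e^(0.0755·13/12) = 259.1773 × 1.085230 = 281.2670
Value (long) = (F − K)·e^(−rT) = (281.2670 − 243.40) × 0.921464 = 34.8931
Short position value = −(long value) = -₹34.89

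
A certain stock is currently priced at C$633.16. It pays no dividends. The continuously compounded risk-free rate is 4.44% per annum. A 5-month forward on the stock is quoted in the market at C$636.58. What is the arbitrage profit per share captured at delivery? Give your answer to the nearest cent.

C$8.40 per share

Fair forward: F* = S·e^(carry·T), with carry = r = 0.0444
F* = 633.16 · e^(0.0444 × 5/12) = 633.16 · e^0.018500 = 633.16 × 1.018672 = C$644.9824
Market C$636.58 < fair C$644.9824: forward underpriced → reverse cash-and-carry (short spot, go long the forward).
At maturity, profit = |F_mkt − F*| = |636.58 − 644.9824| = C$8.40 per share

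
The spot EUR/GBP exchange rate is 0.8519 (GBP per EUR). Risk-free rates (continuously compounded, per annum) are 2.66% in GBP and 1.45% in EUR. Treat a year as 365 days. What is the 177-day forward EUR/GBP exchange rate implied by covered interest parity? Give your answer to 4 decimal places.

0.8569

F = S·e^((r_GBP − r_EUR)T) = 0.8519 · e^((0.0266 − 0.0145) × 177/365)
= 0.8519 · e^0.005868 = 0.8519 × 1.005885
F = 0.8569 GBP per EUR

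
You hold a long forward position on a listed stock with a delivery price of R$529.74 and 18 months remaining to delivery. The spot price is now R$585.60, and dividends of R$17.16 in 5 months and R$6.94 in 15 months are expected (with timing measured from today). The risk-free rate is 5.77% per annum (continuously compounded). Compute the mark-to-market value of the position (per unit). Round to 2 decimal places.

R$76.57

PV(remaining dividends) I = 17.16·e^(−0.0577·5/12) + 6.94·e^(−0.0577·15/12) = 23.2094
Current forward F = (S − I)·e^(rT) = (585.60 − 23.2094)·e^(0.0577·18/12) = 562.3906 × 1.090406 = 613.2341
Value (long) = (F − K)·e^(−rT) = (613.2341 − 529.74) × 0.917090 = 76.5716
Value = R$76.57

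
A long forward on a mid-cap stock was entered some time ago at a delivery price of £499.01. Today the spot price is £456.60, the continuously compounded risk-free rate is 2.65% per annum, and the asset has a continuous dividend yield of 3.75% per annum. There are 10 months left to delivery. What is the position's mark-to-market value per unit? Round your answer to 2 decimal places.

-£45.56

Current fair forward for the remaining 10 months: F = S·e^((r − q)·T), (r − q) = 0.0265 − 0.0375 = -0.0110
F = 456.60 · e^(-0.0110 × 10/12) = 456.60 × 0.990875 = 452.4335
Value of long forward = (F − K)·e^(−rT) = (452.4335 − 499.01) · e^(−0.0265·10/12)
= -46.5765 × 0.978159 = -45.56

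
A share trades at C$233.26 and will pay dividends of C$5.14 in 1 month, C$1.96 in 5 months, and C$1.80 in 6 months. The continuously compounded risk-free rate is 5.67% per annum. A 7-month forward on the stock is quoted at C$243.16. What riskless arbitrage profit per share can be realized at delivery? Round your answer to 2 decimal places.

PV(dividends) I = 5.14·e^(−0.0567·1/12) + 1.96·e^(−0.0567·5/12) + 1.80·e^(−0.0567·6/12) = 8.7797
Fair forward F* = (S − I)·e^(rT) = (233.26 − 8.7797)·e^0.033075 = 224.4803 × 1.033628 = 232.0291
Market C$243.16 > fair 232.0291: forward overpriced → cash-and-carry (borrow at r, buy the stock and collect the dividends, short the forward).
Profit at T = |F_mkt − F*| = |243.16 − 232.0291| = C$11.13 per share

C$11.13 per share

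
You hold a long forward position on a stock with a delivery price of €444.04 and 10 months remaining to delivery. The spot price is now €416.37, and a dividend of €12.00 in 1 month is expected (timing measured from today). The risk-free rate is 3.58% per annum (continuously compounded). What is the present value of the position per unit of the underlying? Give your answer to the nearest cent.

PV(remaining dividends) I = 12.00·e^(−0.0358·1/12) = 11.9643
Current forward F = (S − I)·e^(rT) = (416.37 − 11.9643)·e^(0.0358·10/12) = 404.4057 × 1.030283 = 416.6523
Value (long) = (F − K)·e^(−rT) = (416.6523 − 444.04) × 0.970607 = -26.5827
Value = -€26.58

-€26.58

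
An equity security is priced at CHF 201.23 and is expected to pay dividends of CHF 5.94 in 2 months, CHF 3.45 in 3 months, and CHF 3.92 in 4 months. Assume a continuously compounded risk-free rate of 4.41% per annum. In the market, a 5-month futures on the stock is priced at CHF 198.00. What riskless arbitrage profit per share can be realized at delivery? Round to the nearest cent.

CHF 6.45 per share

PV(dividends) I = 5.94·e^(−0.0441·2/12) + 3.45·e^(−0.0441·3/12) + 3.92·e^(−0.0441·4/12) = 13.1715
Fair futures F* = (S − I)·e^(rT) = (201.23 − 13.1715)·e^0.018375 = 188.0585 × 1.018545 = 191.5460
Market CHF 198.00 > fair 191.5460: forward overpriced → cash-and-carry (borrow at r, buy the stock and collect the dividends, short the forward).
Profit at T = |F_mkt − F*| = |198.00 − 191.5460| = CHF 6.45 per share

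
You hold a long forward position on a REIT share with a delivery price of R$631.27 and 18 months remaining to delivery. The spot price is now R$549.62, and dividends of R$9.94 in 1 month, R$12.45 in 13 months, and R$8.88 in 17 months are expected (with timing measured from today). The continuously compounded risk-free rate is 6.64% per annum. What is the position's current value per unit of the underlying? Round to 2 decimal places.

-R$51.36

PV(remaining dividends) I = 9.94·e^(−0.0664·1/12) + 12.45·e^(−0.0664·13/12) + 8.88·e^(−0.0664·17/12) = 29.5538
Current forward F = (S − I)·e^(rT) = (549.62 − 29.5538)·e^(0.0664·18/12) = 520.0662 × 1.104729 = 574.5322
Value (long) = (F − K)·e^(−rT) = (574.5322 − 631.27) × 0.905199 = -51.3590
Value = -R$51.36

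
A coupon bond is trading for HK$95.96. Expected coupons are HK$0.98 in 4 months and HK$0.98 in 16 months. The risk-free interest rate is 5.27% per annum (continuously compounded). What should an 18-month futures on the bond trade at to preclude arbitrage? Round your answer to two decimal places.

HK$101.82

PV(coupons) I = 0.98·e^(−0.0527·4/12) + 0.98·e^(−0.0527·16/12)
I = 0.9629 + 0.9135 = 1.8764
F = (S − I)·e^(rT) = (95.96 − 1.8764) · e^(0.0527·18/12)
= 94.0836 · e^0.079050 = 94.0836 × 1.082258 = HK$101.82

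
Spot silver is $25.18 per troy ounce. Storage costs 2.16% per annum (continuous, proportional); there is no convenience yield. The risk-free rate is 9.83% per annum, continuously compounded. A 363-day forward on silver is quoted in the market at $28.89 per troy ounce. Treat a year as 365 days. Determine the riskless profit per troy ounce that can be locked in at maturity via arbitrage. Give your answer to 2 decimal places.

$0.52 per troy ounce

Fair forward: F* = S·e^(carry·T), with carry = (r + u) = 0.0983 + 0.0216 = 0.1199
F* = 25.18 · e^(0.1199 × 363/365) = 25.18 · e^0.119243 = 25.18 × 1.126644 = $28.3689
Market $28.89 > fair $28.3689: forward overpriced → cash-and-carry (buy spot, short the forward).
At maturity, profit = |F_mkt − F*| = |28.89 − 28.3689| = $0.52 per troy ounce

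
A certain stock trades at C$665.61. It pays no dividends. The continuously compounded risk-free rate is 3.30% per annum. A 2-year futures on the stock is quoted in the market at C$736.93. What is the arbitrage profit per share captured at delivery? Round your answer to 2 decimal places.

Fair futures: F* = S·e^(carry·T), with carry = r = 0.0330
F* = 665.61 · e^(0.0330 × 2) = 665.61 · e^0.066000 = 665.61 × 1.068227 = C$711.0226
Market C$736.93 > fair C$711.0226: forward overpriced → cash-and-carry (buy spot, short the forward).
At maturity, profit = |F_mkt − F*| = |736.93 − 711.0226| = C$25.91 per share

C$25.91 per share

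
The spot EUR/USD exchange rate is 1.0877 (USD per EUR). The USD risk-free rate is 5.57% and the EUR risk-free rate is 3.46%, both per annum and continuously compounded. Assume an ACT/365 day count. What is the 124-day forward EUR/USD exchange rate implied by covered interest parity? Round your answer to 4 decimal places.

1.0955

F = S·e^((r_USD − r_EUR)T) = 1.0877 · e^((0.0557 − 0.0346) × 124/365)
= 1.0877 · e^0.007168 = 1.0877 × 1.007194
F = 1.0955 USD per EUR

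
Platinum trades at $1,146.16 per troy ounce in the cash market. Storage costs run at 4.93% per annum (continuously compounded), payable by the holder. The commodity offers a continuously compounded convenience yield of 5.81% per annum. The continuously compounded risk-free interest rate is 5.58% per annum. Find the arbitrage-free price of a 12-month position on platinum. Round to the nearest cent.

Net carry = r + u − y = 0.0558 + 0.0493 − 0.0581 = 0.0470
F = S·e^((r+u−y)T) = 1146.16 · e^(0.0470 × 12/12) = 1146.16 · e^0.04700000
= 1146.16 × 1.04812201 = $1,201.32 per troy ounce

$1,201.32 per troy ounce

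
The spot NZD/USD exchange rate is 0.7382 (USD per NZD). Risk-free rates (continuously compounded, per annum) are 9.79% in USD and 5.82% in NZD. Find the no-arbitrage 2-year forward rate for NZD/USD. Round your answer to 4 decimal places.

F = S·e^((r_USD − r_NZD)T) = 0.7382 · e^((0.0979 − 0.0582) × 2)
= 0.7382 · e^0.079400 = 0.7382 × 1.082637
F = 0.7992 USD per NZD

0.7992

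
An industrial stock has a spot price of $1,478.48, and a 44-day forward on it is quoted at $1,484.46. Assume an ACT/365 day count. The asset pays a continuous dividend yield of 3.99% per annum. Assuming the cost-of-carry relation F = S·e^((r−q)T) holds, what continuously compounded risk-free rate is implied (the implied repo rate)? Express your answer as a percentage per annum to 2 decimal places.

From F = S·e^((r−q)T): (r − q) = ln(F/S)/T
ln(1484.46/1478.48) = ln(1.004045) = 0.004037
(r − q) = 0.004037 / (44/365) = 0.033489
r = ln(F/S)/T + q = 0.033489 + 0.0399 = 0.073389
r = 7.34%

7.34%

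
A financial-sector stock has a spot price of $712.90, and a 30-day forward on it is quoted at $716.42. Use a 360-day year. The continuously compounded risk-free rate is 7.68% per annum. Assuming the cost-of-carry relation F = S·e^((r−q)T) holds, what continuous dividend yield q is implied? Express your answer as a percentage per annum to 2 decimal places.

1.77%

From F = S·e^((r−q)T): (r − q) = ln(F/S)/T
ln(716.42/712.90) = ln(1.004938) = 0.004926
(r − q) = 0.004926 / (30/360) = 0.059112
q = r − ln(F/S)/T = 0.0768 − 0.059112 = 0.017688
q = 1.77%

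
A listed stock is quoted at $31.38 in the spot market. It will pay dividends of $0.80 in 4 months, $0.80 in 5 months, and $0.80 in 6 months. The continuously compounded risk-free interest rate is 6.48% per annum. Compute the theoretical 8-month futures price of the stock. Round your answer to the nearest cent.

PV(dividends) I = 0.80·e^(−0.0648·4/12) + 0.80·e^(−0.0648·5/12) + 0.80·e^(−0.0648·6/12)
I = 0.7829 + 0.7787 + 0.7745 = 2.3361
F = (S − I)·e^(rT) = (31.38 − 2.3361) · e^(0.0648·8/12)
= 29.0439 · e^0.043200 = 29.0439 × 1.044147 = $30.33

$30.33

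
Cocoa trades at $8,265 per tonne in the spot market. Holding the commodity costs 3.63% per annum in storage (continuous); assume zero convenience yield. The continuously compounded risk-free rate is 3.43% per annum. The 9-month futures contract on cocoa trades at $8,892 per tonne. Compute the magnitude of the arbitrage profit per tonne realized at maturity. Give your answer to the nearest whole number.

Fair futures: F* = S·e^(carry·T), with carry = (r + u) = 0.0343 + 0.0363 = 0.0706
F* = 8265 · e^(0.0706 × 9/12) = 8265 · e^0.052950 = 8265 × 1.054377 = $8714.4259
Market $8892 > fair $8714.4259: forward overpriced → cash-and-carry (buy spot, short the forward).
At maturity, profit = |F_mkt − F*| = |8892 − 8714.4259| = $178 per tonne

$178 per tonne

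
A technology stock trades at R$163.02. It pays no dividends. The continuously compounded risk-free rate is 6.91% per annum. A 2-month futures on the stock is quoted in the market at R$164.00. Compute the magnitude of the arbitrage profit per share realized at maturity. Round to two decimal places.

R$0.91 per share

Fair futures: F* = S·e^(carry·T), with carry = r = 0.0691
F* = 163.02 · e^(0.0691 × 2/12) = 163.02 · e^0.011517 = 163.02 × 1.011584 = R$164.9084
Market R$164.00 < fair R$164.9084: forward underpriced → reverse cash-and-carry (short spot, go long the forward).
At maturity, profit = |F_mkt − F*| = |164.00 − 164.9084| = R$0.91 per share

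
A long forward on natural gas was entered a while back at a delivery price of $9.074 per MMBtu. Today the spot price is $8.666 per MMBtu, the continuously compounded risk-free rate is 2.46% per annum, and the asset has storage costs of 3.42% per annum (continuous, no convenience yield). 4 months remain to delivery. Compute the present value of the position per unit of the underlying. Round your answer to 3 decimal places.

Current fair forward for the remaining 4 months: F = S·e^((r + u)·T), (r + u) = 0.0246 + 0.0342 = 0.0588
F = 8.666 · e^(0.0588 × 4/12) = 8.666 × 1.019793 = 8.8375
Value of long forward = (F − K)·e^(−rT) = (8.8375 − 9.074) · e^(−0.0246·4/12)
= -0.2365 × 0.991834 = -0.235

-$0.235 per MMBtu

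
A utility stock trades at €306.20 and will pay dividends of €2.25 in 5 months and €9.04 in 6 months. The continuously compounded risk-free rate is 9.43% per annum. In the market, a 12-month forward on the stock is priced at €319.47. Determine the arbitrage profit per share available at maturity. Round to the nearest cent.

€5.16 per share

PV(dividends) I = 2.25·e^(−0.0943·5/12) + 9.04·e^(−0.0943·6/12) = 10.7870
Fair forward F* = (S − I)·e^(rT) = (306.20 − 10.7870)·e^0.094300 = 295.4130 × 1.098889 = 324.6261
Market €319.47 < fair 324.6261: forward underpriced → reverse cash-and-carry (short the stock, invest proceeds at r, pay the dividends, go long the forward).
Profit at T = |F_mkt − F*| = |319.47 − 324.6261| = €5.16 per share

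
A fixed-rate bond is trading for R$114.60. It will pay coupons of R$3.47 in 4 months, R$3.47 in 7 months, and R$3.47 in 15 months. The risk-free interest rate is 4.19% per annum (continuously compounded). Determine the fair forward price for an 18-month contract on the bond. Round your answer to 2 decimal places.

R$111.28

PV(coupons) I = 3.47·e^(−0.0419·4/12) + 3.47·e^(−0.0419·7/12) + 3.47·e^(−0.0419·15/12)
I = 3.4219 + 3.3862 + 3.2929 = 10.1010
F = (S − I)·e^(rT) = (114.60 − 10.1010) · e^(0.0419·18/12)
= 104.4990 · e^0.062850 = 104.4990 × 1.064867 = R$111.28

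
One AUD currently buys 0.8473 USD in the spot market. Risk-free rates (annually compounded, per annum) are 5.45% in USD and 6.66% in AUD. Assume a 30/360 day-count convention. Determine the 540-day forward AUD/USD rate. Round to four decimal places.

By covered interest parity, F = S · (1+r_USD)^T / (1+r_AUD)^T
= 0.8473 × 1.082854 / 1.101545 = 0.8473 × 0.983032
F = 0.8329 USD per AUD

0.8329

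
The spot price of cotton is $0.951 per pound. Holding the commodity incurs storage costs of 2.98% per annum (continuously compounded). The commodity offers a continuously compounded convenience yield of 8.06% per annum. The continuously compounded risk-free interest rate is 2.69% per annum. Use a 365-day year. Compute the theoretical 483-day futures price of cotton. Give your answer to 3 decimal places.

$0.921 per pound

Net carry = r + u − y = 0.0269 + 0.0298 − 0.0806 = -0.0239
F = S·e^((r+u−y)T) = 0.951 · e^(-0.0239 × 483/365) = 0.951 · e^-0.031627
= 0.951 × 0.968868 = $0.921 per pound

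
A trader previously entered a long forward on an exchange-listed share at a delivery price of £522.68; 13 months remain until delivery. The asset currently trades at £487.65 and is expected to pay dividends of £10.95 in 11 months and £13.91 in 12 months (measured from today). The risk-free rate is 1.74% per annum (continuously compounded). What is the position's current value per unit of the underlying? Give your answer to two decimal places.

PV(remaining dividends) I = 10.95·e^(−0.0174·11/12) + 13.91·e^(−0.0174·12/12) = 24.4468
Current forward F = (S − I)·e^(rT) = (487.65 − 24.4468)·e^(0.0174·13/12) = 463.2032 × 1.019029 = 472.0175
Value (long) = (F − K)·e^(−rT) = (472.0175 − 522.68) × 0.981327 = -49.7165
Value = -£49.72

-£49.72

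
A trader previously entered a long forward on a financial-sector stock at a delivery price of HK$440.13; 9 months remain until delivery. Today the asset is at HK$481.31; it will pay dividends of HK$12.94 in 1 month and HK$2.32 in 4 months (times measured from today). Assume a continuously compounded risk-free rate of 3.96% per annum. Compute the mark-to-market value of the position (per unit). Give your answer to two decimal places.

PV(remaining dividends) I = 12.94·e^(−0.0396·1/12) + 2.32·e^(−0.0396·4/12) = 15.1869
Current forward F = (S − I)·e^(rT) = (481.31 − 15.1869)·e^(0.0396·9/12) = 466.1231 × 1.030145 = 480.1744
Value (long) = (F − K)·e^(−rT) = (480.1744 − 440.13) × 0.970737 = 38.8726
Value = HK$38.87

HK$38.87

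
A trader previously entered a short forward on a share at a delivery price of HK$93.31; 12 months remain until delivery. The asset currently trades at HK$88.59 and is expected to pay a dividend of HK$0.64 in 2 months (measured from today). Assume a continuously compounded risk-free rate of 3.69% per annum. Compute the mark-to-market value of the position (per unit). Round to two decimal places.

HK$1.98

PV(remaining dividends) I = 0.64·e^(−0.0369·2/12) = 0.6361
Current forward F = (S − I)·e^(rT) = (88.59 − 0.6361)·e^(0.0369·12/12) = 87.9539 × 1.037589 = 91.2600
Value (long) = (F − K)·e^(−rT) = (91.2600 − 93.31) × 0.963773 = -1.9757
Short position value = −(long value) = HK$1.98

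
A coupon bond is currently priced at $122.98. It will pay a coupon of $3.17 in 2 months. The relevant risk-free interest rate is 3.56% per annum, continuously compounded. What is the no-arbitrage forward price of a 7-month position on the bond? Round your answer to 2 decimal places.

$122.34

PV(coupons) I = 3.17·e^(−0.0356·2/12)
I = 3.1512
F = (S − I)·e^(rT) = (122.98 − 3.1512) · e^(0.0356·7/12)
= 119.8288 · e^0.020767 = 119.8288 × 1.020984 = $122.34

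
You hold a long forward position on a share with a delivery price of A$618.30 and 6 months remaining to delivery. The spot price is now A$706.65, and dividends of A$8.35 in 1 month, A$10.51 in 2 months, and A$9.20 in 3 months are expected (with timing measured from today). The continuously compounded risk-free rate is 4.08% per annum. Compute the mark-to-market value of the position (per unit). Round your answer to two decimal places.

A$72.97

PV(remaining dividends) I = 8.35·e^(−0.0408·1/12) + 10.51·e^(−0.0408·2/12) + 9.20·e^(−0.0408·3/12) = 27.8671
Current forward F = (S − I)·e^(rT) = (706.65 − 27.8671)·e^(0.0408·6/12) = 678.7829 × 1.020610 = 692.7726
Value (long) = (F − K)·e^(−rT) = (692.7726 − 618.30) × 0.979807 = 72.9688
Value = A$72.97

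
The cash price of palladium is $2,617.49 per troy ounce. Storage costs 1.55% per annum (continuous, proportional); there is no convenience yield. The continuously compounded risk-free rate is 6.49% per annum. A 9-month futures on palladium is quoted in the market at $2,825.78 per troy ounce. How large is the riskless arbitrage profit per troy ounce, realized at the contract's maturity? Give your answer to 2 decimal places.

Fair futures: F* = S·e^(carry·T), with carry = (r + u) = 0.0649 + 0.0155 = 0.0804
F* = 2617.49 · e^(0.0804 × 9/12) = 2617.49 · e^0.06030000 = 2617.49 × 1.06215515 = $2780.1805
Market $2825.78 > fair $2780.1805: forward overpriced → cash-and-carry (buy spot, short the forward).
At maturity, profit = |F_mkt − F*| = |2825.78 − 2780.1805| = $45.60 per troy ounce

$45.60 per troy ounce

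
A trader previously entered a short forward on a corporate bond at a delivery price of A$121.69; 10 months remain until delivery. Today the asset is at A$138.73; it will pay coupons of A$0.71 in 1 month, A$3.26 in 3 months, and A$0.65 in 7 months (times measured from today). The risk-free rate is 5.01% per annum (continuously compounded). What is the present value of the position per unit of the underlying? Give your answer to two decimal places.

PV(remaining coupons) I = 0.71·e^(−0.0501·1/12) + 3.26·e^(−0.0501·3/12) + 0.65·e^(−0.0501·7/12) = 4.5577
Current forward F = (S − I)·e^(rT) = (138.73 − 4.5577)·e^(0.0501·10/12) = 134.1723 × 1.042634 = 139.8926
Value (long) = (F − K)·e^(−rT) = (139.8926 − 121.69) × 0.959110 = 17.4583
Short position value = −(long value) = -A$17.46

-A$17.46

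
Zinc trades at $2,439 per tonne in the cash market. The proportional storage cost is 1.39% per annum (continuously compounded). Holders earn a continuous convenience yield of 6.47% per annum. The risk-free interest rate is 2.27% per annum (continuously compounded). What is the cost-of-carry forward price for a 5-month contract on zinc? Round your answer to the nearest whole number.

$2,411 per tonne

Net carry = r + u − y = 0.0227 + 0.0139 − 0.0647 = -0.0281
F = S·e^((r+u−y)T) = 2439 · e^(-0.0281 × 5/12) = 2439 · e^-0.011708
= 2439 × 0.988360 = $2,411 per tonne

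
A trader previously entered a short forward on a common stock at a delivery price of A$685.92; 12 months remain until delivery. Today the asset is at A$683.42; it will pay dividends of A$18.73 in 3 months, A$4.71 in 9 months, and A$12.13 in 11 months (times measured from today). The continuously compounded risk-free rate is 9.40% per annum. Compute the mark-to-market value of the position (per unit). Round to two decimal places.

-A$25.23

PV(remaining dividends) I = 18.73·e^(−0.0940·3/12) + 4.71·e^(−0.0940·9/12) + 12.13·e^(−0.0940·11/12) = 33.8129
Current forward F = (S − I)·e^(rT) = (683.42 − 33.8129)·e^(0.0940·12/12) = 649.6071 × 1.098560 = 713.6324
Value (long) = (F − K)·e^(−rT) = (713.6324 − 685.92) × 0.910283 = 25.2261
Short position value = −(long value) = -A$25.23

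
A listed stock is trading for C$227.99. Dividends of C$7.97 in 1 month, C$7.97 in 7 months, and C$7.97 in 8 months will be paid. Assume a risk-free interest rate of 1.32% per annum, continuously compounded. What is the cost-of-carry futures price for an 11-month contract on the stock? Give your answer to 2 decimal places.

C$206.71

PV(dividends) I = 7.97·e^(−0.0132·1/12) + 7.97·e^(−0.0132·7/12) + 7.97·e^(−0.0132·8/12)
I = 7.9612 + 7.9089 + 7.9002 = 23.7703
F = (S − I)·e^(rT) = (227.99 − 23.7703) · e^(0.0132·11/12)
= 204.2197 · e^0.012100 = 204.2197 × 1.012174 = C$206.71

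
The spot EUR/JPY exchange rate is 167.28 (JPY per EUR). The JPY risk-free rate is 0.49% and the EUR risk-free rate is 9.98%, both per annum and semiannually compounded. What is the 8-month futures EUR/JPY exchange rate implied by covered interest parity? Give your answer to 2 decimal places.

By covered interest parity, F = S · (1+r_JPY/2)^(2T) / (1+r_EUR/2)^(2T)
= 167.28 × 1.003268 / 1.067081 = 167.28 × 0.940199
F = 157.28 JPY per EUR

157.28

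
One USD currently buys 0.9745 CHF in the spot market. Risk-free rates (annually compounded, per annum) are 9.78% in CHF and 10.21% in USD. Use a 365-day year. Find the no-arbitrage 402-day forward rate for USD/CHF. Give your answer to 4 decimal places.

0.9703

By covered interest parity, F = S · (1+r_CHF)^T / (1+r_USD)^T
= 0.9745 × 1.108233 / 1.113015 = 0.9745 × 0.995704
F = 0.9703 CHF per USD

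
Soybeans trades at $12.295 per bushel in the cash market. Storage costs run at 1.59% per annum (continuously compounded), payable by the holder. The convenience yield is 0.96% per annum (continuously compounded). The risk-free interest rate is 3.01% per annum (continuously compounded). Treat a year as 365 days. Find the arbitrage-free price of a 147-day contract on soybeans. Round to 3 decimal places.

$12.477 per bushel

Net carry = r + u − y = 0.0301 + 0.0159 − 0.0096 = 0.0364
F = S·e^((r+u−y)T) = 12.295 · e^(0.0364 × 147/365) = 12.295 · e^0.014660
= 12.295 × 1.014768 = $12.477 per bushel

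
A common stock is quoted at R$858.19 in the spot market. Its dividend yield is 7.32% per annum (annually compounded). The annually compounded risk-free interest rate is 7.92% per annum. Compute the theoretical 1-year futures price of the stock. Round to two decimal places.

F = S · (1+r)^T / (1+q)^T
= 858.19 × 1.079200 / 1.073200 = 858.19 × 1.005591
F = R$862.99

R$862.99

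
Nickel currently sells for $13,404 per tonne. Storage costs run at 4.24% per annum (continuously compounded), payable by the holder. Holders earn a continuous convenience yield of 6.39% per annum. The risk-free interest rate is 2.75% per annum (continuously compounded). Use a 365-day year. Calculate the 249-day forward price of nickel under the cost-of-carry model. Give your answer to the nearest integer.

Net carry = r + u − y = 0.0275 + 0.0424 − 0.0639 = 0.0060
F = S·e^((r+u−y)T) = 13404 · e^(0.0060 × 249/365) = 13404 · e^0.004093
= 13404 × 1.004101 = $13,459 per tonne

$13,459 per tonne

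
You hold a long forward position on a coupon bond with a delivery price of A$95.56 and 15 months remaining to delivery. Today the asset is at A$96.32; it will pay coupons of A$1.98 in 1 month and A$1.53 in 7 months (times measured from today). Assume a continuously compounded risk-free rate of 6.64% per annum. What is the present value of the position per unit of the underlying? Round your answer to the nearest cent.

PV(remaining coupons) I = 1.98·e^(−0.0664·1/12) + 1.53·e^(−0.0664·7/12) = 3.4409
Current forward F = (S − I)·e^(rT) = (96.32 − 3.4409)·e^(0.0664·15/12) = 92.8791 × 1.086542 = 100.9170
Value (long) = (F − K)·e^(−rT) = (100.9170 − 95.56) × 0.920351 = 4.9303
Value = A$4.93

A$4.93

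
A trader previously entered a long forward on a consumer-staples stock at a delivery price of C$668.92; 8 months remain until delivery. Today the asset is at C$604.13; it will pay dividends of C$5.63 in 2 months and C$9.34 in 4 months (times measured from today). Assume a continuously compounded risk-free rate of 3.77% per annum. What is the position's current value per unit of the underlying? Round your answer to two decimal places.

-C$63.01

PV(remaining dividends) I = 5.63·e^(−0.0377·2/12) + 9.34·e^(−0.0377·4/12) = 14.8181
Current forward F = (S − I)·e^(rT) = (604.13 − 14.8181)·e^(0.0377·8/12) = 589.3119 × 1.025452 = 604.3111
Value (long) = (F − K)·e^(−rT) = (604.3111 − 668.92) × 0.975180 = -63.0053
Value = -C$63.01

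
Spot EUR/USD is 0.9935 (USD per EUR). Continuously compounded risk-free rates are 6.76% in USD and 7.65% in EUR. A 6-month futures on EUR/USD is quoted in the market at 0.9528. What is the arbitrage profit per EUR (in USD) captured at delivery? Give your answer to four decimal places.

0.0363 per EUR (in USD)

Fair futures: F* = S·e^(carry·T), with carry = (r_USD − r_EUR) = 0.0676 − 0.0765 = -0.0089
F* = 0.9935 · e^(-0.0089 × 6/12) = 0.9935 · e^-0.004450 = 0.9935 × 0.995560 = 0.9891
Market 0.9528 < fair 0.9891: forward underpriced → reverse cash-and-carry (short spot, go long the forward).
At maturity, profit = |F_mkt − F*| = |0.9528 − 0.9891| = 0.0363 per EUR (in USD)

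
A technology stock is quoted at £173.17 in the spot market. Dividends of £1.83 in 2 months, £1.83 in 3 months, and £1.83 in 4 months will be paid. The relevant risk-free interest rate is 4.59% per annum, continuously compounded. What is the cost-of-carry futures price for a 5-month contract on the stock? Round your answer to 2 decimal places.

£170.98

PV(dividends) I = 1.83·e^(−0.0459·2/12) + 1.83·e^(−0.0459·3/12) + 1.83·e^(−0.0459·4/12)
I = 1.8161 + 1.8091 + 1.8022 = 5.4274
F = (S − I)·e^(rT) = (173.17 − 5.4274) · e^(0.0459·5/12)
= 167.7426 · e^0.019125 = 167.7426 × 1.019309 = £170.98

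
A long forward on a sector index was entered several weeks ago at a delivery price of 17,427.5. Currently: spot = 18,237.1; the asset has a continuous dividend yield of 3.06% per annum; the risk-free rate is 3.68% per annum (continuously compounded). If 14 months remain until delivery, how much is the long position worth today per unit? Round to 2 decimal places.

Current fair forward for the remaining 14 months: F = S·e^((r − q)·T), (r − q) = 0.0368 − 0.0306 = 0.0062
F = 18237.1 · e^(0.0062 × 14/12) = 18237.1 × 1.00725956 = 18369.4933
Value of long forward = (F − K)·e^(−rT) = (18369.4933 − 17427.5) · e^(−0.0368·14/12)
= 941.9933 × 0.95797525 = 902.41

902.41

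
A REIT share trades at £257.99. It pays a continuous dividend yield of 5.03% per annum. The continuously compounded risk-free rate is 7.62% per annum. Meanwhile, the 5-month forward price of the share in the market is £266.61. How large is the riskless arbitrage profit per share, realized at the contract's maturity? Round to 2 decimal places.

£5.82 per share

Fair forward: F* = S·e^(carry·T), with carry = (r − q) = 0.0762 − 0.0503 = 0.0259
F* = 257.99 · e^(0.0259 × 5/12) = 257.99 · e^0.010792 = 257.99 × 1.010850 = £260.7892
Market £266.61 > fair £260.7892: forward overpriced → cash-and-carry (buy spot, short the forward).
At maturity, profit = |F_mkt − F*| = |266.61 − 260.7892| = £5.82 per share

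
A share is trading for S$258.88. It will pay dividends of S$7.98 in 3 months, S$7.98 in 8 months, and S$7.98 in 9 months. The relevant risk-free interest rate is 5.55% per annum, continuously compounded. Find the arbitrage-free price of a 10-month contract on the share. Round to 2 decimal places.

PV(dividends) I = 7.98·e^(−0.0555·3/12) + 7.98·e^(−0.0555·8/12) + 7.98·e^(−0.0555·9/12)
I = 7.8700 + 7.6901 + 7.6547 = 23.2148
F = (S − I)·e^(rT) = (258.88 − 23.2148) · e^(0.0555·10/12)
= 235.6652 · e^0.046250 = 235.6652 × 1.047336 = S$246.82

S$246.82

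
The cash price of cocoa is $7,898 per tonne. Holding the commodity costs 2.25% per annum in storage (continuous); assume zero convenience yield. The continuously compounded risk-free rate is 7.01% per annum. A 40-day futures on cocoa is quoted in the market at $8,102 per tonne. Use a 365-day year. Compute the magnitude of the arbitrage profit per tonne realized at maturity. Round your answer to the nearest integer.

Fair futures: F* = S·e^(carry·T), with carry = (r + u) = 0.0701 + 0.0225 = 0.0926
F* = 7898 · e^(0.0926 × 40/365) = 7898 · e^0.010148 = 7898 × 1.010200 = $7978.5596
Market $8102 > fair $7978.5596: forward overpriced → cash-and-carry (buy spot, short the forward).
At maturity, profit = |F_mkt − F*| = |8102 − 7978.5596| = $123 per tonne

$123 per tonne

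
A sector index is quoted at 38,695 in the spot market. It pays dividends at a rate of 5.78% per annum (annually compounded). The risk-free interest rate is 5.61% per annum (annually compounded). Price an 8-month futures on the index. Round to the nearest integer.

F = S · (1+r)^T / (1+q)^T
= 38695 × 1.037059 / 1.038171 = 38695 × 0.998929
F = 38,654

38,654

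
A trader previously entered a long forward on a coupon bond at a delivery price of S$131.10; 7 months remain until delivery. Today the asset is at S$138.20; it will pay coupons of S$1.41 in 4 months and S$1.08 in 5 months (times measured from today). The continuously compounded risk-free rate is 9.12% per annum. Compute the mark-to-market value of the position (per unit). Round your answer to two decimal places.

S$11.48

PV(remaining coupons) I = 1.41·e^(−0.0912·4/12) + 1.08·e^(−0.0912·5/12) = 2.4075
Current forward F = (S − I)·e^(rT) = (138.20 − 2.4075)·e^(0.0912·7/12) = 135.7925 × 1.054641 = 143.2123
Value (long) = (F − K)·e^(−rT) = (143.2123 − 131.10) × 0.948190 = 11.4848
Value = S$11.48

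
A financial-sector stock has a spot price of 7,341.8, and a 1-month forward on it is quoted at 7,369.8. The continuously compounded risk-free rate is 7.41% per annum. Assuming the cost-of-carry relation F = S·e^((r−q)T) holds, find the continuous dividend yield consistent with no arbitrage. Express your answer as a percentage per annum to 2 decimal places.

2.84%

From F = S·e^((r−q)T): (r − q) = ln(F/S)/T
ln(7369.8/7341.8) = ln(1.003814) = 0.003807
(r − q) = 0.003807 / (1/12) = 0.045684
q = r − ln(F/S)/T = 0.0741 − 0.045684 = 0.028416
q = 2.84%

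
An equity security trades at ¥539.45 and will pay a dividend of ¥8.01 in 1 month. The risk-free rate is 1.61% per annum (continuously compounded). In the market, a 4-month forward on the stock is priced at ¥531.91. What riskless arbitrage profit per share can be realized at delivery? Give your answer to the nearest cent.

PV(dividends) I = 8.01·e^(−0.0161·1/12) = 7.9993
Fair forward F* = (S − I)·e^(rT) = (539.45 − 7.9993)·e^0.005367 = 531.4507 × 1.005381 = 534.3104
Market ¥531.91 < fair 534.3104: forward underpriced → reverse cash-and-carry (short the stock, invest proceeds at r, pay the dividends, go long the forward).
Profit at T = |F_mkt − F*| = |531.91 − 534.3104| = ¥2.40 per share

¥2.40 per share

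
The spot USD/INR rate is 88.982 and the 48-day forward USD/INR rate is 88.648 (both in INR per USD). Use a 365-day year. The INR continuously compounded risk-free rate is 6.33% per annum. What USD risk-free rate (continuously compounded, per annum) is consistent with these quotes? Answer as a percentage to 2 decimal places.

9.19%

F = S·e^((r_INR − r_USD)T) ⇒ r_USD = r_INR − ln(F/S)/T
ln(88.648/88.982) = -0.003761; /(48/365) = -0.028599
r_USD = 0.0633 + 0.028599 = 0.091899
r_USD = 9.19%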